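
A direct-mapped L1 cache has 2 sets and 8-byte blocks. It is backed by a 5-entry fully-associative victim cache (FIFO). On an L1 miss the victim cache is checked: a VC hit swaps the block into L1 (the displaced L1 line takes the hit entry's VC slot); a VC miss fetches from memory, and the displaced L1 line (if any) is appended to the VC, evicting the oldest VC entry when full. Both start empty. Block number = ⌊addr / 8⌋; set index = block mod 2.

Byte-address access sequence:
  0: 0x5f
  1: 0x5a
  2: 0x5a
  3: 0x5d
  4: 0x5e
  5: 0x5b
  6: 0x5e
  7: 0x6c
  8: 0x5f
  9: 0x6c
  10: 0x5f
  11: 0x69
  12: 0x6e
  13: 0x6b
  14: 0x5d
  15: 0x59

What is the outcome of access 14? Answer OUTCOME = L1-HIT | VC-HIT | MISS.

0: 0x5f (blk 11, set 1) → MISS  vc=[]
1: 0x5a (blk 11, set 1) → L1-HIT  vc=[]
2: 0x5a (blk 11, set 1) → L1-HIT  vc=[]
3: 0x5d (blk 11, set 1) → L1-HIT  vc=[]
4: 0x5e (blk 11, set 1) → L1-HIT  vc=[]
5: 0x5b (blk 11, set 1) → L1-HIT  vc=[]
6: 0x5e (blk 11, set 1) → L1-HIT  vc=[]
7: 0x6c (blk 13, set 1) → MISS  vc=[11]
8: 0x5f (blk 11, set 1) → VC-HIT  vc=[13]
9: 0x6c (blk 13, set 1) → VC-HIT  vc=[11]
10: 0x5f (blk 11, set 1) → VC-HIT  vc=[13]
11: 0x69 (blk 13, set 1) → VC-HIT  vc=[11]
12: 0x6e (blk 13, set 1) → L1-HIT  vc=[11]
13: 0x6b (blk 13, set 1) → L1-HIT  vc=[11]
14: 0x5d (blk 11, set 1) → VC-HIT  vc=[13]
15: 0x59 (blk 11, set 1) → L1-HIT  vc=[13]

OUTCOME = VC-HIT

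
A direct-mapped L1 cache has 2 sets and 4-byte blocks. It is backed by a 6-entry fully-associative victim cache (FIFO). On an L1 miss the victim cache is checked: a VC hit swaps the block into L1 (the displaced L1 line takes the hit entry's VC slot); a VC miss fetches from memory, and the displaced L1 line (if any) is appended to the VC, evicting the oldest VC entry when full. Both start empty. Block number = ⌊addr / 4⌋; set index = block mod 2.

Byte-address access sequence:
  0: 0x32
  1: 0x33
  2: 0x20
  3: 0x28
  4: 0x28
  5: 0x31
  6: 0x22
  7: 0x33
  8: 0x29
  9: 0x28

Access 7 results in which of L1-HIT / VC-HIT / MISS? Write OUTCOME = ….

#0 0x32→b12/s0 MISS; vc=[]
#1 0x33→b12/s0 L1-HIT; vc=[]
#2 0x20→b8/s0 MISS; vc=[12]
#3 0x28→b10/s0 MISS; vc=[12,8]
#4 0x28→b10/s0 L1-HIT; vc=[12,8]
#5 0x31→b12/s0 VC-HIT; vc=[10,8]
#6 0x22→b8/s0 VC-HIT; vc=[10,12]
#7 0x33→b12/s0 VC-HIT; vc=[10,8]
#8 0x29→b10/s0 VC-HIT; vc=[12,8]
#9 0x28→b10/s0 L1-HIT; vc=[12,8]

OUTCOME = VC-HIT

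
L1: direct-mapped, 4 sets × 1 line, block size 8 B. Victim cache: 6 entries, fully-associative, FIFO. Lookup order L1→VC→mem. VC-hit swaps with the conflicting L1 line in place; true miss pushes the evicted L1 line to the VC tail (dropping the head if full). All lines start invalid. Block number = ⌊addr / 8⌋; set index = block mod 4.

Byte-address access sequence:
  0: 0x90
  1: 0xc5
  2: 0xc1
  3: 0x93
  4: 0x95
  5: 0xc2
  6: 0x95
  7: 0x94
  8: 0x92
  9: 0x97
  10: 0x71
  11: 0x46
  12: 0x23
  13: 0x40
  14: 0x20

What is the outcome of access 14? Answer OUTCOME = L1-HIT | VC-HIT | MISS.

#0 0x90→b18/s2 MISS; vc=[]
#1 0xc5→b24/s0 MISS; vc=[]
#2 0xc1→b24/s0 L1-HIT; vc=[]
#3 0x93→b18/s2 L1-HIT; vc=[]
#4 0x95→b18/s2 L1-HIT; vc=[]
#5 0xc2→b24/s0 L1-HIT; vc=[]
#6 0x95→b18/s2 L1-HIT; vc=[]
#7 0x94→b18/s2 L1-HIT; vc=[]
#8 0x92→b18/s2 L1-HIT; vc=[]
#9 0x97→b18/s2 L1-HIT; vc=[]
#10 0x71→b14/s2 MISS; vc=[18]
#11 0x46→b8/s0 MISS; vc=[18,24]
#12 0x23→b4/s0 MISS; vc=[18,24,8]
#13 0x40→b8/s0 VC-HIT; vc=[18,24,4]
#14 0x20→b4/s0 VC-HIT; vc=[18,24,8]

OUTCOME = VC-HIT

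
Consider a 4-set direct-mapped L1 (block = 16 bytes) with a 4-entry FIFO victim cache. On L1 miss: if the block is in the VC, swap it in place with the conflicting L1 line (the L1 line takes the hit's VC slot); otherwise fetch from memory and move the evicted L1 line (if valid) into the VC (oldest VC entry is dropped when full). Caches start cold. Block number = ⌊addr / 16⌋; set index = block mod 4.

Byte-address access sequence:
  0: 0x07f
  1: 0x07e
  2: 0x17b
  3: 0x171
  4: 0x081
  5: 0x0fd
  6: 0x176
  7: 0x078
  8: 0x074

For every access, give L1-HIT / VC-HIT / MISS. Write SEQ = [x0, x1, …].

#0 0x7f→b7/s3 MISS; vc=[]
#1 0x7e→b7/s3 L1-HIT; vc=[]
#2 0x17b→b23/s3 MISS; vc=[7]
#3 0x171→b23/s3 L1-HIT; vc=[7]
#4 0x81→b8/s0 MISS; vc=[7]
#5 0xfd→b15/s3 MISS; vc=[7,23]
#6 0x176→b23/s3 VC-HIT; vc=[7,15]
#7 0x78→b7/s3 VC-HIT; vc=[23,15]
#8 0x74→b7/s3 L1-HIT; vc=[23,15]

SEQ = [MISS, L1-HIT, MISS, L1-HIT, MISS, MISS, VC-HIT, VC-HIT, L1-HIT]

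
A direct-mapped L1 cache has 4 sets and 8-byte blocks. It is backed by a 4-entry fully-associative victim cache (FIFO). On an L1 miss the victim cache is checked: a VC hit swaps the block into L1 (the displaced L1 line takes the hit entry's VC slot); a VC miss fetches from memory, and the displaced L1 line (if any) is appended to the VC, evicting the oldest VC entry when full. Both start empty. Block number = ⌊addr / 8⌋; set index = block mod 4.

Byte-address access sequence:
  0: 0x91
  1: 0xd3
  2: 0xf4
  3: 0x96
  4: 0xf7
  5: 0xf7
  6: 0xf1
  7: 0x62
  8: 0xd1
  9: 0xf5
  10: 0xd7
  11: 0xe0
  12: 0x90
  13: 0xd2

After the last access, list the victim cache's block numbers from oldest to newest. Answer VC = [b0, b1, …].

VC = [18, 30, 12]

#0 0x91→b18/s2 MISS; vc=[]
#1 0xd3→b26/s2 MISS; vc=[18]
#2 0xf4→b30/s2 MISS; vc=[18,26]
#3 0x96→b18/s2 VC-HIT; vc=[30,26]
#4 0xf7→b30/s2 VC-HIT; vc=[18,26]
#5 0xf7→b30/s2 L1-HIT; vc=[18,26]
#6 0xf1→b30/s2 L1-HIT; vc=[18,26]
#7 0x62→b12/s0 MISS; vc=[18,26]
#8 0xd1→b26/s2 VC-HIT; vc=[18,30]
#9 0xf5→b30/s2 VC-HIT; vc=[18,26]
#10 0xd7→b26/s2 VC-HIT; vc=[18,30]
#11 0xe0→b28/s0 MISS; vc=[18,30,12]
#12 0x90→b18/s2 VC-HIT; vc=[26,30,12]
#13 0xd2→b26/s2 VC-HIT; vc=[18,30,12]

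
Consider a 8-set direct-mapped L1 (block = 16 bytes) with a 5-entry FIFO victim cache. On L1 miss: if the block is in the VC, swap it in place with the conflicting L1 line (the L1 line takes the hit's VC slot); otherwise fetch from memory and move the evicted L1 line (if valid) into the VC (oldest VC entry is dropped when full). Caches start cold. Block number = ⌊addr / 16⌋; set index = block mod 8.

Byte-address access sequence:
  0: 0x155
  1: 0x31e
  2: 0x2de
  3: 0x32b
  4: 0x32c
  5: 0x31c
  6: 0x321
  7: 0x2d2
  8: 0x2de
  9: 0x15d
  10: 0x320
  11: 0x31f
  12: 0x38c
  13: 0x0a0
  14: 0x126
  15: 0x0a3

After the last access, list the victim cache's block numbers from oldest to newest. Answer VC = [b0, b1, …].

VC = [45, 50, 18]

#0 0x155→b21/s5 MISS; vc=[]
#1 0x31e→b49/s1 MISS; vc=[]
#2 0x2de→b45/s5 MISS; vc=[21]
#3 0x32b→b50/s2 MISS; vc=[21]
#4 0x32c→b50/s2 L1-HIT; vc=[21]
#5 0x31c→b49/s1 L1-HIT; vc=[21]
#6 0x321→b50/s2 L1-HIT; vc=[21]
#7 0x2d2→b45/s5 L1-HIT; vc=[21]
#8 0x2de→b45/s5 L1-HIT; vc=[21]
#9 0x15d→b21/s5 VC-HIT; vc=[45]
#10 0x320→b50/s2 L1-HIT; vc=[45]
#11 0x31f→b49/s1 L1-HIT; vc=[45]
#12 0x38c→b56/s0 MISS; vc=[45]
#13 0xa0→b10/s2 MISS; vc=[45,50]
#14 0x126→b18/s2 MISS; vc=[45,50,10]
#15 0xa3→b10/s2 VC-HIT; vc=[45,50,18]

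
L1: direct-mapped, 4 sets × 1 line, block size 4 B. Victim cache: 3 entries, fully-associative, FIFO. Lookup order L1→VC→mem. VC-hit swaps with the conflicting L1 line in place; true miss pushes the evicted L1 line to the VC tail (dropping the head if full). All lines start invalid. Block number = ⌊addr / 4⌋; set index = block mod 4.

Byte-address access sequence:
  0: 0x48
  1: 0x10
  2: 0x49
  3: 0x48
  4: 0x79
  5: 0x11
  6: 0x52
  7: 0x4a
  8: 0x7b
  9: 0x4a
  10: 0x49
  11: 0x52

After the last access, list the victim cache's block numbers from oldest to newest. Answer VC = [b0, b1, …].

VC = [30, 4]

0: 0x48 (blk 18, set 2) → MISS  vc=[]
1: 0x10 (blk 4, set 0) → MISS  vc=[]
2: 0x49 (blk 18, set 2) → L1-HIT  vc=[]
3: 0x48 (blk 18, set 2) → L1-HIT  vc=[]
4: 0x79 (blk 30, set 2) → MISS  vc=[18]
5: 0x11 (blk 4, set 0) → L1-HIT  vc=[18]
6: 0x52 (blk 20, set 0) → MISS  vc=[18, 4]
7: 0x4a (blk 18, set 2) → VC-HIT  vc=[30, 4]
8: 0x7b (blk 30, set 2) → VC-HIT  vc=[18, 4]
9: 0x4a (blk 18, set 2) → VC-HIT  vc=[30, 4]
10: 0x49 (blk 18, set 2) → L1-HIT  vc=[30, 4]
11: 0x52 (blk 20, set 0) → L1-HIT  vc=[30, 4]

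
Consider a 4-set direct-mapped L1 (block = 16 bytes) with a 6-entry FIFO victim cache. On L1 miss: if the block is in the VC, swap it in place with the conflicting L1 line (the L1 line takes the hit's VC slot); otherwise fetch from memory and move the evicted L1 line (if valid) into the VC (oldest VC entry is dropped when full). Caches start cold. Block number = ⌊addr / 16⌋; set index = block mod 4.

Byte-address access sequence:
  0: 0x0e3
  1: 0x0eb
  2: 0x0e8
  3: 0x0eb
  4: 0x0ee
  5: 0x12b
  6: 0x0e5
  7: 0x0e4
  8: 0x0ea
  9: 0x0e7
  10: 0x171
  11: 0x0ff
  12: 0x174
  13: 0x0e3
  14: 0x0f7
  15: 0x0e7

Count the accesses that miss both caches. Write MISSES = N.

MISSES = 4

  [0] addr=0xe3 blk=14 s=2: MISS | VC []
  [1] addr=0xeb blk=14 s=2: L1-HIT | VC []
  [2] addr=0xe8 blk=14 s=2: L1-HIT | VC []
  [3] addr=0xeb blk=14 s=2: L1-HIT | VC []
  [4] addr=0xee blk=14 s=2: L1-HIT | VC []
  [5] addr=0x12b blk=18 s=2: MISS | VC [14]
  [6] addr=0xe5 blk=14 s=2: VC-HIT | VC [18]
  [7] addr=0xe4 blk=14 s=2: L1-HIT | VC [18]
  [8] addr=0xea blk=14 s=2: L1-HIT | VC [18]
  [9] addr=0xe7 blk=14 s=2: L1-HIT | VC [18]
  [10] addr=0x171 blk=23 s=3: MISS | VC [18]
  [11] addr=0xff blk=15 s=3: MISS | VC [18, 23]
  [12] addr=0x174 blk=23 s=3: VC-HIT | VC [18, 15]
  [13] addr=0xe3 blk=14 s=2: L1-HIT | VC [18, 15]
  [14] addr=0xf7 blk=15 s=3: VC-HIT | VC [18, 23]
  [15] addr=0xe7 blk=14 s=2: L1-HIT | VC [18, 23]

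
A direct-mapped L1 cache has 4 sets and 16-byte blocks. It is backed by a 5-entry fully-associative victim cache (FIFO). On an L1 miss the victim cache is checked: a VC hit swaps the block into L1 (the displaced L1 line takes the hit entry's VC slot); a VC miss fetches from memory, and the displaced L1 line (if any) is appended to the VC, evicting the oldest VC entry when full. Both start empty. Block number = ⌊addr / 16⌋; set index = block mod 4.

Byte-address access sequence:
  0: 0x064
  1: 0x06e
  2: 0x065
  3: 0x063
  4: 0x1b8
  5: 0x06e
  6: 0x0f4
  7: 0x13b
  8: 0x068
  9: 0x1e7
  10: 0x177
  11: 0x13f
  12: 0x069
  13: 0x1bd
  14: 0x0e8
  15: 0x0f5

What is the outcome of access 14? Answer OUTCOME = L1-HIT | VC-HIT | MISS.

#0 0x64→b6/s2 MISS; vc=[]
#1 0x6e→b6/s2 L1-HIT; vc=[]
#2 0x65→b6/s2 L1-HIT; vc=[]
#3 0x63→b6/s2 L1-HIT; vc=[]
#4 0x1b8→b27/s3 MISS; vc=[]
#5 0x6e→b6/s2 L1-HIT; vc=[]
#6 0xf4→b15/s3 MISS; vc=[27]
#7 0x13b→b19/s3 MISS; vc=[27,15]
#8 0x68→b6/s2 L1-HIT; vc=[27,15]
#9 0x1e7→b30/s2 MISS; vc=[27,15,6]
#10 0x177→b23/s3 MISS; vc=[27,15,6,19]
#11 0x13f→b19/s3 VC-HIT; vc=[27,15,6,23]
#12 0x69→b6/s2 VC-HIT; vc=[27,15,30,23]
#13 0x1bd→b27/s3 VC-HIT; vc=[19,15,30,23]
#14 0xe8→b14/s2 MISS; vc=[19,15,30,23,6]
#15 0xf5→b15/s3 VC-HIT; vc=[19,27,30,23,6]

OUTCOME = MISS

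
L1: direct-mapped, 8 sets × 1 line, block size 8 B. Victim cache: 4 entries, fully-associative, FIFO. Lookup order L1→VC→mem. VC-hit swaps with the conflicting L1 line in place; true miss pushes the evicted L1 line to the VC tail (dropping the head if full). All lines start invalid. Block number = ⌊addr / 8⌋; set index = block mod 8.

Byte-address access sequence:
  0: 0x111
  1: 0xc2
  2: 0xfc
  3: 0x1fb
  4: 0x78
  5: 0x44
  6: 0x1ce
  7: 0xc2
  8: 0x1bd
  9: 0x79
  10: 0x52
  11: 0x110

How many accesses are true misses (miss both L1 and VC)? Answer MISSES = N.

  [0] addr=0x111 blk=34 s=2: MISS | VC []
  [1] addr=0xc2 blk=24 s=0: MISS | VC []
  [2] addr=0xfc blk=31 s=7: MISS | VC []
  [3] addr=0x1fb blk=63 s=7: MISS | VC [31]
  [4] addr=0x78 blk=15 s=7: MISS | VC [31, 63]
  [5] addr=0x44 blk=8 s=0: MISS | VC [31, 63, 24]
  [6] addr=0x1ce blk=57 s=1: MISS | VC [31, 63, 24]
  [7] addr=0xc2 blk=24 s=0: VC-HIT | VC [31, 63, 8]
  [8] addr=0x1bd blk=55 s=7: MISS | VC [31, 63, 8, 15]
  [9] addr=0x79 blk=15 s=7: VC-HIT | VC [31, 63, 8, 55]
  [10] addr=0x52 blk=10 s=2: MISS | VC [63, 8, 55, 34]
  [11] addr=0x110 blk=34 s=2: VC-HIT | VC [63, 8, 55, 10]

MISSES = 9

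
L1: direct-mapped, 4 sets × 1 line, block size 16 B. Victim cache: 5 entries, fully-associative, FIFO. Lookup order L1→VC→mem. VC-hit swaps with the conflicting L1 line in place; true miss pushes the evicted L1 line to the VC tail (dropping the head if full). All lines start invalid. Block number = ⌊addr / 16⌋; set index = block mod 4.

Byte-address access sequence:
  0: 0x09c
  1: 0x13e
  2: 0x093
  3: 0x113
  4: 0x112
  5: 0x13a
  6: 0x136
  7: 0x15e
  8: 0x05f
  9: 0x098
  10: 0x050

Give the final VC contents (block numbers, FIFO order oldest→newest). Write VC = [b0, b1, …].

VC = [9, 17, 21]

  [0] addr=0x9c blk=9 s=1: MISS | VC []
  [1] addr=0x13e blk=19 s=3: MISS | VC []
  [2] addr=0x93 blk=9 s=1: L1-HIT | VC []
  [3] addr=0x113 blk=17 s=1: MISS | VC [9]
  [4] addr=0x112 blk=17 s=1: L1-HIT | VC [9]
  [5] addr=0x13a blk=19 s=3: L1-HIT | VC [9]
  [6] addr=0x136 blk=19 s=3: L1-HIT | VC [9]
  [7] addr=0x15e blk=21 s=1: MISS | VC [9, 17]
  [8] addr=0x5f blk=5 s=1: MISS | VC [9, 17, 21]
  [9] addr=0x98 blk=9 s=1: VC-HIT | VC [5, 17, 21]
  [10] addr=0x50 blk=5 s=1: VC-HIT | VC [9, 17, 21]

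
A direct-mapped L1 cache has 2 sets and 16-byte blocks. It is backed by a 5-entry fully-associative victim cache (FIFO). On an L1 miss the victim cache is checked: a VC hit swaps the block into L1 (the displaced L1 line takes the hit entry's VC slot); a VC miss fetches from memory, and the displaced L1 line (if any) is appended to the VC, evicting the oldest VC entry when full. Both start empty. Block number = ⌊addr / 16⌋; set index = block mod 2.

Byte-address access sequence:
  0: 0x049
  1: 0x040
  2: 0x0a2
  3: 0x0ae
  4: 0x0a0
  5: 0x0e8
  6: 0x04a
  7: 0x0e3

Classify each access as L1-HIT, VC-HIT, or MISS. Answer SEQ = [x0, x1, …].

SEQ = [MISS, L1-HIT, MISS, L1-HIT, L1-HIT, MISS, VC-HIT, VC-HIT]

  [0] addr=0x49 blk=4 s=0: MISS | VC []
  [1] addr=0x40 blk=4 s=0: L1-HIT | VC []
  [2] addr=0xa2 blk=10 s=0: MISS | VC [4]
  [3] addr=0xae blk=10 s=0: L1-HIT | VC [4]
  [4] addr=0xa0 blk=10 s=0: L1-HIT | VC [4]
  [5] addr=0xe8 blk=14 s=0: MISS | VC [4, 10]
  [6] addr=0x4a blk=4 s=0: VC-HIT | VC [14, 10]
  [7] addr=0xe3 blk=14 s=0: VC-HIT | VC [4, 10]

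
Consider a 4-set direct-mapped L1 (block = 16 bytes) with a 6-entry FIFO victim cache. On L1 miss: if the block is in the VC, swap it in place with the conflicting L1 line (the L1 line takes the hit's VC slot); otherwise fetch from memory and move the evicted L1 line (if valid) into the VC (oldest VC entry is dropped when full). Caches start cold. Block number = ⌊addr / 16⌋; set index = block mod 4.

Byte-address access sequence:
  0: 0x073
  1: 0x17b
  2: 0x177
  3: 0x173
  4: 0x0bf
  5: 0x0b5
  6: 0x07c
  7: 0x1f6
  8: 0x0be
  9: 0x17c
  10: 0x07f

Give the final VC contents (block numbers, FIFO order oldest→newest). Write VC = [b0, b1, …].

#0 0x73→b7/s3 MISS; vc=[]
#1 0x17b→b23/s3 MISS; vc=[7]
#2 0x177→b23/s3 L1-HIT; vc=[7]
#3 0x173→b23/s3 L1-HIT; vc=[7]
#4 0xbf→b11/s3 MISS; vc=[7,23]
#5 0xb5→b11/s3 L1-HIT; vc=[7,23]
#6 0x7c→b7/s3 VC-HIT; vc=[11,23]
#7 0x1f6→b31/s3 MISS; vc=[11,23,7]
#8 0xbe→b11/s3 VC-HIT; vc=[31,23,7]
#9 0x17c→b23/s3 VC-HIT; vc=[31,11,7]
#10 0x7f→b7/s3 VC-HIT; vc=[31,11,23]

VC = [31, 11, 23]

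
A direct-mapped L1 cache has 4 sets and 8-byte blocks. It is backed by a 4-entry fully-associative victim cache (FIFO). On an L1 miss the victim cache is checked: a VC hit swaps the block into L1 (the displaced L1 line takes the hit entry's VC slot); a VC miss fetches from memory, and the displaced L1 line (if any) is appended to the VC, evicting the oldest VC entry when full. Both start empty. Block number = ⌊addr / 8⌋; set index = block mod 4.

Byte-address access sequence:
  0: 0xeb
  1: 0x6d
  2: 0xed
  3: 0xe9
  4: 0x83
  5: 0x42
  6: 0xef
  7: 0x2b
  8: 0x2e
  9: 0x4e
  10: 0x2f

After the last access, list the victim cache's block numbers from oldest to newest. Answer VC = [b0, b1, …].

#0 0xeb→b29/s1 MISS; vc=[]
#1 0x6d→b13/s1 MISS; vc=[29]
#2 0xed→b29/s1 VC-HIT; vc=[13]
#3 0xe9→b29/s1 L1-HIT; vc=[13]
#4 0x83→b16/s0 MISS; vc=[13]
#5 0x42→b8/s0 MISS; vc=[13,16]
#6 0xef→b29/s1 L1-HIT; vc=[13,16]
#7 0x2b→b5/s1 MISS; vc=[13,16,29]
#8 0x2e→b5/s1 L1-HIT; vc=[13,16,29]
#9 0x4e→b9/s1 MISS; vc=[13,16,29,5]
#10 0x2f→b5/s1 VC-HIT; vc=[13,16,29,9]

VC = [13, 16, 29, 9]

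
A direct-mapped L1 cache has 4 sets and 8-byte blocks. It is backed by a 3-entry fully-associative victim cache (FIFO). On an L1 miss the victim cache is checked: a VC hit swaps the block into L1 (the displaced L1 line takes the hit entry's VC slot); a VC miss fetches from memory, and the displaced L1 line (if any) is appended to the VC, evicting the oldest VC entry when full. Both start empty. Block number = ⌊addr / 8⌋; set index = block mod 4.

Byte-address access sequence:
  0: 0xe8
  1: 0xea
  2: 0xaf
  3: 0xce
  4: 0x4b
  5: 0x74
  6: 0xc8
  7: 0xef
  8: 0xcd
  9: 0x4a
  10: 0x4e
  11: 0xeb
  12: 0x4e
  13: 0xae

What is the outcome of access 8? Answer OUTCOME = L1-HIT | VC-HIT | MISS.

#0 0xe8→b29/s1 MISS; vc=[]
#1 0xea→b29/s1 L1-HIT; vc=[]
#2 0xaf→b21/s1 MISS; vc=[29]
#3 0xce→b25/s1 MISS; vc=[29,21]
#4 0x4b→b9/s1 MISS; vc=[29,21,25]
#5 0x74→b14/s2 MISS; vc=[29,21,25]
#6 0xc8→b25/s1 VC-HIT; vc=[29,21,9]
#7 0xef→b29/s1 VC-HIT; vc=[25,21,9]
#8 0xcd→b25/s1 VC-HIT; vc=[29,21,9]
#9 0x4a→b9/s1 VC-HIT; vc=[29,21,25]
#10 0x4e→b9/s1 L1-HIT; vc=[29,21,25]
#11 0xeb→b29/s1 VC-HIT; vc=[9,21,25]
#12 0x4e→b9/s1 VC-HIT; vc=[29,21,25]
#13 0xae→b21/s1 VC-HIT; vc=[29,9,25]

OUTCOME = VC-HIT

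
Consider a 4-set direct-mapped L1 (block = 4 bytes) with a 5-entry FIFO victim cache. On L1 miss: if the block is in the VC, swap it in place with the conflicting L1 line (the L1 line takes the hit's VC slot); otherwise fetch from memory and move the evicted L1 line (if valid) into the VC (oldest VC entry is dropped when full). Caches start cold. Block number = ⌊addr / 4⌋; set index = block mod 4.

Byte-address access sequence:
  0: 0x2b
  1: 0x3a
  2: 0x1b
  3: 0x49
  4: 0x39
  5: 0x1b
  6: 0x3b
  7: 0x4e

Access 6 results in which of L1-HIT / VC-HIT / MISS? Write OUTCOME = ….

0: 0x2b (blk 10, set 2) → MISS  vc=[]
1: 0x3a (blk 14, set 2) → MISS  vc=[10]
2: 0x1b (blk 6, set 2) → MISS  vc=[10, 14]
3: 0x49 (blk 18, set 2) → MISS  vc=[10, 14, 6]
4: 0x39 (blk 14, set 2) → VC-HIT  vc=[10, 18, 6]
5: 0x1b (blk 6, set 2) → VC-HIT  vc=[10, 18, 14]
6: 0x3b (blk 14, set 2) → VC-HIT  vc=[10, 18, 6]
7: 0x4e (blk 19, set 3) → MISS  vc=[10, 18, 6]

OUTCOME = VC-HIT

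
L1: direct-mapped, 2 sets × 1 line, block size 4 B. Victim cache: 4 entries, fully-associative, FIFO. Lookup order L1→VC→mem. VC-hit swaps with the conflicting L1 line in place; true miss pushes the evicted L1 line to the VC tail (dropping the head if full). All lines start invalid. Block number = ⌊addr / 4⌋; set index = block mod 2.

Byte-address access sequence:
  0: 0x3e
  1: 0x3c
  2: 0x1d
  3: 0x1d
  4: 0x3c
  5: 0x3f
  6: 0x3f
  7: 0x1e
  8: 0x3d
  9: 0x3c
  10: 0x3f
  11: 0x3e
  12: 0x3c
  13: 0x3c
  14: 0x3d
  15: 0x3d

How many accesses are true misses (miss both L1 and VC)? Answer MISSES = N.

  [0] addr=0x3e blk=15 s=1: MISS | VC []
  [1] addr=0x3c blk=15 s=1: L1-HIT | VC []
  [2] addr=0x1d blk=7 s=1: MISS | VC [15]
  [3] addr=0x1d blk=7 s=1: L1-HIT | VC [15]
  [4] addr=0x3c blk=15 s=1: VC-HIT | VC [7]
  [5] addr=0x3f blk=15 s=1: L1-HIT | VC [7]
  [6] addr=0x3f blk=15 s=1: L1-HIT | VC [7]
  [7] addr=0x1e blk=7 s=1: VC-HIT | VC [15]
  [8] addr=0x3d blk=15 s=1: VC-HIT | VC [7]
  [9] addr=0x3c blk=15 s=1: L1-HIT | VC [7]
  [10] addr=0x3f blk=15 s=1: L1-HIT | VC [7]
  [11] addr=0x3e blk=15 s=1: L1-HIT | VC [7]
  [12] addr=0x3c blk=15 s=1: L1-HIT | VC [7]
  [13] addr=0x3c blk=15 s=1: L1-HIT | VC [7]
  [14] addr=0x3d blk=15 s=1: L1-HIT | VC [7]
  [15] addr=0x3d blk=15 s=1: L1-HIT | VC [7]

MISSES = 2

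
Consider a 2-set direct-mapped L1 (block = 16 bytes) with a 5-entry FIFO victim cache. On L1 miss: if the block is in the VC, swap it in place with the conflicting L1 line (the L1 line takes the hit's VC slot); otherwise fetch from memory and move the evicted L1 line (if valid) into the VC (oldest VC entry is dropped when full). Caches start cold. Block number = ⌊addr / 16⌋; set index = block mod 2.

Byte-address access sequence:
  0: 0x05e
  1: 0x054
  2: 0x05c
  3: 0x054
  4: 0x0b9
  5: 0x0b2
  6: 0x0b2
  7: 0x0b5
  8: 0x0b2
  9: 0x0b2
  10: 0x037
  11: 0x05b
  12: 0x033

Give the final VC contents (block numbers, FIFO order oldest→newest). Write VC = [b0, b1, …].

VC = [5, 11]

#0 0x5e→b5/s1 MISS; vc=[]
#1 0x54→b5/s1 L1-HIT; vc=[]
#2 0x5c→b5/s1 L1-HIT; vc=[]
#3 0x54→b5/s1 L1-HIT; vc=[]
#4 0xb9→b11/s1 MISS; vc=[5]
#5 0xb2→b11/s1 L1-HIT; vc=[5]
#6 0xb2→b11/s1 L1-HIT; vc=[5]
#7 0xb5→b11/s1 L1-HIT; vc=[5]
#8 0xb2→b11/s1 L1-HIT; vc=[5]
#9 0xb2→b11/s1 L1-HIT; vc=[5]
#10 0x37→b3/s1 MISS; vc=[5,11]
#11 0x5b→b5/s1 VC-HIT; vc=[3,11]
#12 0x33→b3/s1 VC-HIT; vc=[5,11]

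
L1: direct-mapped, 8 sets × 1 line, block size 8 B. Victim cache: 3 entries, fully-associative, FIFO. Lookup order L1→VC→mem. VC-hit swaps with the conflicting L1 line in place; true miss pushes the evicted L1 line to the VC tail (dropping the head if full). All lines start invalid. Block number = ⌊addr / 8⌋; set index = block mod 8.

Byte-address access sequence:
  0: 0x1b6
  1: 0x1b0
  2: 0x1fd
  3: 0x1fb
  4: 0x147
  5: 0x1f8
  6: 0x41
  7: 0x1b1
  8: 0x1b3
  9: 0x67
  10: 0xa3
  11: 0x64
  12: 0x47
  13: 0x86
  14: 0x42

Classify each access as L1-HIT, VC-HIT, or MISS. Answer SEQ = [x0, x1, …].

0: 0x1b6 (blk 54, set 6) → MISS  vc=[]
1: 0x1b0 (blk 54, set 6) → L1-HIT  vc=[]
2: 0x1fd (blk 63, set 7) → MISS  vc=[]
3: 0x1fb (blk 63, set 7) → L1-HIT  vc=[]
4: 0x147 (blk 40, set 0) → MISS  vc=[]
5: 0x1f8 (blk 63, set 7) → L1-HIT  vc=[]
6: 0x41 (blk 8, set 0) → MISS  vc=[40]
7: 0x1b1 (blk 54, set 6) → L1-HIT  vc=[40]
8: 0x1b3 (blk 54, set 6) → L1-HIT  vc=[40]
9: 0x67 (blk 12, set 4) → MISS  vc=[40]
10: 0xa3 (blk 20, set 4) → MISS  vc=[40, 12]
11: 0x64 (blk 12, set 4) → VC-HIT  vc=[40, 20]
12: 0x47 (blk 8, set 0) → L1-HIT  vc=[40, 20]
13: 0x86 (blk 16, set 0) → MISS  vc=[40, 20, 8]
14: 0x42 (blk 8, set 0) → VC-HIT  vc=[40, 20, 16]

SEQ = [MISS, L1-HIT, MISS, L1-HIT, MISS, L1-HIT, MISS, L1-HIT, L1-HIT, MISS, MISS, VC-HIT, L1-HIT, MISS, VC-HIT]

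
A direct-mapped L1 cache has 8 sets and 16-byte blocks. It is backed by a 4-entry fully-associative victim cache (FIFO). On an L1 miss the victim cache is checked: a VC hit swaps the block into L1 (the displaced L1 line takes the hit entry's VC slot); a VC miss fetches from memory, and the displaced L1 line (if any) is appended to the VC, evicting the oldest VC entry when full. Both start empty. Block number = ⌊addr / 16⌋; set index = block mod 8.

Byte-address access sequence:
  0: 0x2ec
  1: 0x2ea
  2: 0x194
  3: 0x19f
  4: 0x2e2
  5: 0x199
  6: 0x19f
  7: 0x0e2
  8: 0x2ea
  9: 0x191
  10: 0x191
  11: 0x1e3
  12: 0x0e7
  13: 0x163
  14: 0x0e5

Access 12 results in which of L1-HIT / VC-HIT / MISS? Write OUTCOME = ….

OUTCOME = VC-HIT

#0 0x2ec→b46/s6 MISS; vc=[]
#1 0x2ea→b46/s6 L1-HIT; vc=[]
#2 0x194→b25/s1 MISS; vc=[]
#3 0x19f→b25/s1 L1-HIT; vc=[]
#4 0x2e2→b46/s6 L1-HIT; vc=[]
#5 0x199→b25/s1 L1-HIT; vc=[]
#6 0x19f→b25/s1 L1-HIT; vc=[]
#7 0xe2→b14/s6 MISS; vc=[46]
#8 0x2ea→b46/s6 VC-HIT; vc=[14]
#9 0x191→b25/s1 L1-HIT; vc=[14]
#10 0x191→b25/s1 L1-HIT; vc=[14]
#11 0x1e3→b30/s6 MISS; vc=[14,46]
#12 0xe7→b14/s6 VC-HIT; vc=[30,46]
#13 0x163→b22/s6 MISS; vc=[30,46,14]
#14 0xe5→b14/s6 VC-HIT; vc=[30,46,22]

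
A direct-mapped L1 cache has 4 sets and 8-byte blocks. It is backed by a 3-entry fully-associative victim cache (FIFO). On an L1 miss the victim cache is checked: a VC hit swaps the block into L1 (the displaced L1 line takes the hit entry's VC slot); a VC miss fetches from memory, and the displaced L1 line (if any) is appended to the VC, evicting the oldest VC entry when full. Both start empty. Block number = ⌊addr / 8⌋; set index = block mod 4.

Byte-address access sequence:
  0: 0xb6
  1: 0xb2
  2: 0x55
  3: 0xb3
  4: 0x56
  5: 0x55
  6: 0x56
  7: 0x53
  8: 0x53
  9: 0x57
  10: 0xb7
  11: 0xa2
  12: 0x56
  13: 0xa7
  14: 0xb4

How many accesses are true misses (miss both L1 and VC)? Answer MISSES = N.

#0 0xb6→b22/s2 MISS; vc=[]
#1 0xb2→b22/s2 L1-HIT; vc=[]
#2 0x55→b10/s2 MISS; vc=[22]
#3 0xb3→b22/s2 VC-HIT; vc=[10]
#4 0x56→b10/s2 VC-HIT; vc=[22]
#5 0x55→b10/s2 L1-HIT; vc=[22]
#6 0x56→b10/s2 L1-HIT; vc=[22]
#7 0x53→b10/s2 L1-HIT; vc=[22]
#8 0x53→b10/s2 L1-HIT; vc=[22]
#9 0x57→b10/s2 L1-HIT; vc=[22]
#10 0xb7→b22/s2 VC-HIT; vc=[10]
#11 0xa2→b20/s0 MISS; vc=[10]
#12 0x56→b10/s2 VC-HIT; vc=[22]
#13 0xa7→b20/s0 L1-HIT; vc=[22]
#14 0xb4→b22/s2 VC-HIT; vc=[10]

MISSES = 3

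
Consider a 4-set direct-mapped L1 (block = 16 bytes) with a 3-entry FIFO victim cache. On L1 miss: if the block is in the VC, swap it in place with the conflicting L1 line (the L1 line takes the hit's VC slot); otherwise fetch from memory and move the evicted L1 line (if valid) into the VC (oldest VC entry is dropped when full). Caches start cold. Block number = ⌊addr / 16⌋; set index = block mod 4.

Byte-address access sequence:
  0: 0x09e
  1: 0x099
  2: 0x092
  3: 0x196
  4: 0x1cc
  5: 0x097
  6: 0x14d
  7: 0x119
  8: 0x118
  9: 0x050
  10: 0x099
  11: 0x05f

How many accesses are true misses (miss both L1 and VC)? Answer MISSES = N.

MISSES = 6

#0 0x9e→b9/s1 MISS; vc=[]
#1 0x99→b9/s1 L1-HIT; vc=[]
#2 0x92→b9/s1 L1-HIT; vc=[]
#3 0x196→b25/s1 MISS; vc=[9]
#4 0x1cc→b28/s0 MISS; vc=[9]
#5 0x97→b9/s1 VC-HIT; vc=[25]
#6 0x14d→b20/s0 MISS; vc=[25,28]
#7 0x119→b17/s1 MISS; vc=[25,28,9]
#8 0x118→b17/s1 L1-HIT; vc=[25,28,9]
#9 0x50→b5/s1 MISS; vc=[28,9,17]
#10 0x99→b9/s1 VC-HIT; vc=[28,5,17]
#11 0x5f→b5/s1 VC-HIT; vc=[28,9,17]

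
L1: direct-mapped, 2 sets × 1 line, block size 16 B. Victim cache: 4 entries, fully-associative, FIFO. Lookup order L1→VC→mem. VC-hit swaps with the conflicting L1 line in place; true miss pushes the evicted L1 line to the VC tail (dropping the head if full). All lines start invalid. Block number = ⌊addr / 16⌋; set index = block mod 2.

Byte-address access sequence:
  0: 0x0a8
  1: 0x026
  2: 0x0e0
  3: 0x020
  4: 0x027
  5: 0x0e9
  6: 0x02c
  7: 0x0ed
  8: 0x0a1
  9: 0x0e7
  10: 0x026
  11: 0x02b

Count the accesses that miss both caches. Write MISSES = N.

0: 0xa8 (blk 10, set 0) → MISS  vc=[]
1: 0x26 (blk 2, set 0) → MISS  vc=[10]
2: 0xe0 (blk 14, set 0) → MISS  vc=[10, 2]
3: 0x20 (blk 2, set 0) → VC-HIT  vc=[10, 14]
4: 0x27 (blk 2, set 0) → L1-HIT  vc=[10, 14]
5: 0xe9 (blk 14, set 0) → VC-HIT  vc=[10, 2]
6: 0x2c (blk 2, set 0) → VC-HIT  vc=[10, 14]
7: 0xed (blk 14, set 0) → VC-HIT  vc=[10, 2]
8: 0xa1 (blk 10, set 0) → VC-HIT  vc=[14, 2]
9: 0xe7 (blk 14, set 0) → VC-HIT  vc=[10, 2]
10: 0x26 (blk 2, set 0) → VC-HIT  vc=[10, 14]
11: 0x2b (blk 2, set 0) → L1-HIT  vc=[10, 14]

MISSES = 3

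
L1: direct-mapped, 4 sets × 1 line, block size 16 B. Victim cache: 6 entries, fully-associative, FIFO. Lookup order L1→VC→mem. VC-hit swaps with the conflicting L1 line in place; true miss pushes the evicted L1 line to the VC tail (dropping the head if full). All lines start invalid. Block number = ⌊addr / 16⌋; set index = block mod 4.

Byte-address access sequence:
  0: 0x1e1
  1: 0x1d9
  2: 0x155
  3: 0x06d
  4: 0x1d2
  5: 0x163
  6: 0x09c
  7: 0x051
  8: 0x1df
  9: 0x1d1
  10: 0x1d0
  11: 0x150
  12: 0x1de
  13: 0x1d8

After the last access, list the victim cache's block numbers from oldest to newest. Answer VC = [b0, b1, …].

  [0] addr=0x1e1 blk=30 s=2: MISS | VC []
  [1] addr=0x1d9 blk=29 s=1: MISS | VC []
  [2] addr=0x155 blk=21 s=1: MISS | VC [29]
  [3] addr=0x6d blk=6 s=2: MISS | VC [29, 30]
  [4] addr=0x1d2 blk=29 s=1: VC-HIT | VC [21, 30]
  [5] addr=0x163 blk=22 s=2: MISS | VC [21, 30, 6]
  [6] addr=0x9c blk=9 s=1: MISS | VC [21, 30, 6, 29]
  [7] addr=0x51 blk=5 s=1: MISS | VC [21, 30, 6, 29, 9]
  [8] addr=0x1df blk=29 s=1: VC-HIT | VC [21, 30, 6, 5, 9]
  [9] addr=0x1d1 blk=29 s=1: L1-HIT | VC [21, 30, 6, 5, 9]
  [10] addr=0x1d0 blk=29 s=1: L1-HIT | VC [21, 30, 6, 5, 9]
  [11] addr=0x150 blk=21 s=1: VC-HIT | VC [29, 30, 6, 5, 9]
  [12] addr=0x1de blk=29 s=1: VC-HIT | VC [21, 30, 6, 5, 9]
  [13] addr=0x1d8 blk=29 s=1: L1-HIT | VC [21, 30, 6, 5, 9]

VC = [21, 30, 6, 5, 9]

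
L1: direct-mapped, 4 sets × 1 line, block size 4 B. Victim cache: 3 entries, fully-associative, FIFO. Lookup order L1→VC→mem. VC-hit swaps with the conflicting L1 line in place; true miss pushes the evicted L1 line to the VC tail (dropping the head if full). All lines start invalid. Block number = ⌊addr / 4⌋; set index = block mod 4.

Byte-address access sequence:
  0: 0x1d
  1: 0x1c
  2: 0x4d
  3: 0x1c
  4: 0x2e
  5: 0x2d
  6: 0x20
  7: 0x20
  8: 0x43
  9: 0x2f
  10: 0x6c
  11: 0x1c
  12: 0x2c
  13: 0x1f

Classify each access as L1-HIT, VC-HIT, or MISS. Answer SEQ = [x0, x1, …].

#0 0x1d→b7/s3 MISS; vc=[]
#1 0x1c→b7/s3 L1-HIT; vc=[]
#2 0x4d→b19/s3 MISS; vc=[7]
#3 0x1c→b7/s3 VC-HIT; vc=[19]
#4 0x2e→b11/s3 MISS; vc=[19,7]
#5 0x2d→b11/s3 L1-HIT; vc=[19,7]
#6 0x20→b8/s0 MISS; vc=[19,7]
#7 0x20→b8/s0 L1-HIT; vc=[19,7]
#8 0x43→b16/s0 MISS; vc=[19,7,8]
#9 0x2f→b11/s3 L1-HIT; vc=[19,7,8]
#10 0x6c→b27/s3 MISS; vc=[7,8,11]
#11 0x1c→b7/s3 VC-HIT; vc=[27,8,11]
#12 0x2c→b11/s3 VC-HIT; vc=[27,8,7]
#13 0x1f→b7/s3 VC-HIT; vc=[27,8,11]

SEQ = [MISS, L1-HIT, MISS, VC-HIT, MISS, L1-HIT, MISS, L1-HIT, MISS, L1-HIT, MISS, VC-HIT, VC-HIT, VC-HIT]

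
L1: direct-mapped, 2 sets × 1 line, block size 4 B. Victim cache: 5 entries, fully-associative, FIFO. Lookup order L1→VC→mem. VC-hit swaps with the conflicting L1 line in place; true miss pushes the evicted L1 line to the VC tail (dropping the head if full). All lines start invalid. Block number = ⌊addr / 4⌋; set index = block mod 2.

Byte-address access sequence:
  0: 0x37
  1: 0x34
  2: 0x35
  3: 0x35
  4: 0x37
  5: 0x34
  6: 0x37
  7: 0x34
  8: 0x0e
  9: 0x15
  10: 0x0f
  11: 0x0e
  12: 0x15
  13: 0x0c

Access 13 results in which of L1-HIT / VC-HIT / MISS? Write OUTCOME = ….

#0 0x37→b13/s1 MISS; vc=[]
#1 0x34→b13/s1 L1-HIT; vc=[]
#2 0x35→b13/s1 L1-HIT; vc=[]
#3 0x35→b13/s1 L1-HIT; vc=[]
#4 0x37→b13/s1 L1-HIT; vc=[]
#5 0x34→b13/s1 L1-HIT; vc=[]
#6 0x37→b13/s1 L1-HIT; vc=[]
#7 0x34→b13/s1 L1-HIT; vc=[]
#8 0xe→b3/s1 MISS; vc=[13]
#9 0x15→b5/s1 MISS; vc=[13,3]
#10 0xf→b3/s1 VC-HIT; vc=[13,5]
#11 0xe→b3/s1 L1-HIT; vc=[13,5]
#12 0x15→b5/s1 VC-HIT; vc=[13,3]
#13 0xc→b3/s1 VC-HIT; vc=[13,5]

OUTCOME = VC-HIT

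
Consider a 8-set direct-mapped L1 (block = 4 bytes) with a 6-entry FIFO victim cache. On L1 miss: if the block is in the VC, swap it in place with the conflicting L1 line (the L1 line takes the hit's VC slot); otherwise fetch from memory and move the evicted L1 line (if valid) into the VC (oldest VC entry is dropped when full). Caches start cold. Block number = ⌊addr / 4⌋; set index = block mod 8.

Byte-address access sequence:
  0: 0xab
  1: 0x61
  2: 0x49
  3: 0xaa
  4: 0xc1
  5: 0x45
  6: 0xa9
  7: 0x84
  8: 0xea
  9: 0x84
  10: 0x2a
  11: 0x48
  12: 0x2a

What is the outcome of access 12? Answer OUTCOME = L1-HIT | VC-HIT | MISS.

OUTCOME = VC-HIT

#0 0xab→b42/s2 MISS; vc=[]
#1 0x61→b24/s0 MISS; vc=[]
#2 0x49→b18/s2 MISS; vc=[42]
#3 0xaa→b42/s2 VC-HIT; vc=[18]
#4 0xc1→b48/s0 MISS; vc=[18,24]
#5 0x45→b17/s1 MISS; vc=[18,24]
#6 0xa9→b42/s2 L1-HIT; vc=[18,24]
#7 0x84→b33/s1 MISS; vc=[18,24,17]
#8 0xea→b58/s2 MISS; vc=[18,24,17,42]
#9 0x84→b33/s1 L1-HIT; vc=[18,24,17,42]
#10 0x2a→b10/s2 MISS; vc=[18,24,17,42,58]
#11 0x48→b18/s2 VC-HIT; vc=[10,24,17,42,58]
#12 0x2a→b10/s2 VC-HIT; vc=[18,24,17,42,58]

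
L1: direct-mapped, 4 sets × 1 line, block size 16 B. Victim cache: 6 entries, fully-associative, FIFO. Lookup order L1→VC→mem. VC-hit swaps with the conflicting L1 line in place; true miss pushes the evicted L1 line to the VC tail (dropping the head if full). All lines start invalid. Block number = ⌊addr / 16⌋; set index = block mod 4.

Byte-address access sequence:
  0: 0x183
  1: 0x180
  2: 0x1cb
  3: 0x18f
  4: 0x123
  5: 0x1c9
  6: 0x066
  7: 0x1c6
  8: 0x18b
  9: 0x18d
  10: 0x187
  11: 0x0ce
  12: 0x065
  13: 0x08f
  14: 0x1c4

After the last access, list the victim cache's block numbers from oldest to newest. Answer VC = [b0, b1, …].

#0 0x183→b24/s0 MISS; vc=[]
#1 0x180→b24/s0 L1-HIT; vc=[]
#2 0x1cb→b28/s0 MISS; vc=[24]
#3 0x18f→b24/s0 VC-HIT; vc=[28]
#4 0x123→b18/s2 MISS; vc=[28]
#5 0x1c9→b28/s0 VC-HIT; vc=[24]
#6 0x66→b6/s2 MISS; vc=[24,18]
#7 0x1c6→b28/s0 L1-HIT; vc=[24,18]
#8 0x18b→b24/s0 VC-HIT; vc=[28,18]
#9 0x18d→b24/s0 L1-HIT; vc=[28,18]
#10 0x187→b24/s0 L1-HIT; vc=[28,18]
#11 0xce→b12/s0 MISS; vc=[28,18,24]
#12 0x65→b6/s2 L1-HIT; vc=[28,18,24]
#13 0x8f→b8/s0 MISS; vc=[28,18,24,12]
#14 0x1c4→b28/s0 VC-HIT; vc=[8,18,24,12]

VC = [8, 18, 24, 12]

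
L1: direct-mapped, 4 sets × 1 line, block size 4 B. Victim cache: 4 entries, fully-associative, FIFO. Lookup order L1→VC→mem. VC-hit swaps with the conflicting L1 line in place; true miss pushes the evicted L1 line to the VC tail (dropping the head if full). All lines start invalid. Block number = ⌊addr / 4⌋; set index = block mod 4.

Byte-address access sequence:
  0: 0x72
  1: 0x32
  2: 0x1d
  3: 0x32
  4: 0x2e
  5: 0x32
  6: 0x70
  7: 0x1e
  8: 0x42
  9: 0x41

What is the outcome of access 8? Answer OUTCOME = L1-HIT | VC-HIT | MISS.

#0 0x72→b28/s0 MISS; vc=[]
#1 0x32→b12/s0 MISS; vc=[28]
#2 0x1d→b7/s3 MISS; vc=[28]
#3 0x32→b12/s0 L1-HIT; vc=[28]
#4 0x2e→b11/s3 MISS; vc=[28,7]
#5 0x32→b12/s0 L1-HIT; vc=[28,7]
#6 0x70→b28/s0 VC-HIT; vc=[12,7]
#7 0x1e→b7/s3 VC-HIT; vc=[12,11]
#8 0x42→b16/s0 MISS; vc=[12,11,28]
#9 0x41→b16/s0 L1-HIT; vc=[12,11,28]

OUTCOME = MISS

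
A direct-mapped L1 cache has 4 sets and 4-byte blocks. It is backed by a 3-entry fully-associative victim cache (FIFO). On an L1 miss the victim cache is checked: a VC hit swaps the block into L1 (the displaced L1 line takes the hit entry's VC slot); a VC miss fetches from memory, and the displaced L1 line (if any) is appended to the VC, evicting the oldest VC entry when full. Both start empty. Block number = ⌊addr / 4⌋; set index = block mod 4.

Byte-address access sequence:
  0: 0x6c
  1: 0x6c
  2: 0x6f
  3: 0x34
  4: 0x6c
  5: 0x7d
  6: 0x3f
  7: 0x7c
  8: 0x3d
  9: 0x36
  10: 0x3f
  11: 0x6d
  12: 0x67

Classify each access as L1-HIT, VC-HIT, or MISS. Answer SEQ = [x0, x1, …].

SEQ = [MISS, L1-HIT, L1-HIT, MISS, L1-HIT, MISS, MISS, VC-HIT, VC-HIT, L1-HIT, L1-HIT, VC-HIT, MISS]

#0 0x6c→b27/s3 MISS; vc=[]
#1 0x6c→b27/s3 L1-HIT; vc=[]
#2 0x6f→b27/s3 L1-HIT; vc=[]
#3 0x34→b13/s1 MISS; vc=[]
#4 0x6c→b27/s3 L1-HIT; vc=[]
#5 0x7d→b31/s3 MISS; vc=[27]
#6 0x3f→b15/s3 MISS; vc=[27,31]
#7 0x7c→b31/s3 VC-HIT; vc=[27,15]
#8 0x3d→b15/s3 VC-HIT; vc=[27,31]
#9 0x36→b13/s1 L1-HIT; vc=[27,31]
#10 0x3f→b15/s3 L1-HIT; vc=[27,31]
#11 0x6d→b27/s3 VC-HIT; vc=[15,31]
#12 0x67→b25/s1 MISS; vc=[15,31,13]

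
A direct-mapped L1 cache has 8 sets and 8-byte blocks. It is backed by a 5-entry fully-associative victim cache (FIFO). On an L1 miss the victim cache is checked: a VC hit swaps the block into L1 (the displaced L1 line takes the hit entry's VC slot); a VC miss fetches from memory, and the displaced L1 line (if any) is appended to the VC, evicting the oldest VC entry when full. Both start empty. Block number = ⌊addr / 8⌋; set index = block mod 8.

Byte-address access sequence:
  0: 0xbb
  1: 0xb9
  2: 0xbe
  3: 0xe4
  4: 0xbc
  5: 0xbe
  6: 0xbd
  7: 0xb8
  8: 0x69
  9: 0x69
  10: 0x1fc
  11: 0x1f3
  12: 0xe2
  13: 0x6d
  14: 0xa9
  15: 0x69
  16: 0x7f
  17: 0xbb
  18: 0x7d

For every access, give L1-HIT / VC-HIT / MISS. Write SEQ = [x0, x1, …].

  [0] addr=0xbb blk=23 s=7: MISS | VC []
  [1] addr=0xb9 blk=23 s=7: L1-HIT | VC []
  [2] addr=0xbe blk=23 s=7: L1-HIT | VC []
  [3] addr=0xe4 blk=28 s=4: MISS | VC []
  [4] addr=0xbc blk=23 s=7: L1-HIT | VC []
  [5] addr=0xbe blk=23 s=7: L1-HIT | VC []
  [6] addr=0xbd blk=23 s=7: L1-HIT | VC []
  [7] addr=0xb8 blk=23 s=7: L1-HIT | VC []
  [8] addr=0x69 blk=13 s=5: MISS | VC []
  [9] addr=0x69 blk=13 s=5: L1-HIT | VC []
  [10] addr=0x1fc blk=63 s=7: MISS | VC [23]
  [11] addr=0x1f3 blk=62 s=6: MISS | VC [23]
  [12] addr=0xe2 blk=28 s=4: L1-HIT | VC [23]
  [13] addr=0x6d blk=13 s=5: L1-HIT | VC [23]
  [14] addr=0xa9 blk=21 s=5: MISS | VC [23, 13]
  [15] addr=0x69 blk=13 s=5: VC-HIT | VC [23, 21]
  [16] addr=0x7f blk=15 s=7: MISS | VC [23, 21, 63]
  [17] addr=0xbb blk=23 s=7: VC-HIT | VC [15, 21, 63]
  [18] addr=0x7d blk=15 s=7: VC-HIT | VC [23, 21, 63]

SEQ = [MISS, L1-HIT, L1-HIT, MISS, L1-HIT, L1-HIT, L1-HIT, L1-HIT, MISS, L1-HIT, MISS, MISS, L1-HIT, L1-HIT, MISS, VC-HIT, MISS, VC-HIT, VC-HIT]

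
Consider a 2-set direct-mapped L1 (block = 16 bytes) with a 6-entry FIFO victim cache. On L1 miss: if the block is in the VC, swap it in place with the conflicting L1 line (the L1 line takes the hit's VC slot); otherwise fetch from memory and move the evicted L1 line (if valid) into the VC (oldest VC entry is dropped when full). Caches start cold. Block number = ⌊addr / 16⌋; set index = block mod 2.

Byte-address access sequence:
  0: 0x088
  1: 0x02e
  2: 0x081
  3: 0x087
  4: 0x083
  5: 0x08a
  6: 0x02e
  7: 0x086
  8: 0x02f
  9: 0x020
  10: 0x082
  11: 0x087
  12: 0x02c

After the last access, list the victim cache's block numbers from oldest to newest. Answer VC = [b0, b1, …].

VC = [8]

  [0] addr=0x88 blk=8 s=0: MISS | VC []
  [1] addr=0x2e blk=2 s=0: MISS | VC [8]
  [2] addr=0x81 blk=8 s=0: VC-HIT | VC [2]
  [3] addr=0x87 blk=8 s=0: L1-HIT | VC [2]
  [4] addr=0x83 blk=8 s=0: L1-HIT | VC [2]
  [5] addr=0x8a blk=8 s=0: L1-HIT | VC [2]
  [6] addr=0x2e blk=2 s=0: VC-HIT | VC [8]
  [7] addr=0x86 blk=8 s=0: VC-HIT | VC [2]
  [8] addr=0x2f blk=2 s=0: VC-HIT | VC [8]
  [9] addr=0x20 blk=2 s=0: L1-HIT | VC [8]
  [10] addr=0x82 blk=8 s=0: VC-HIT | VC [2]
  [11] addr=0x87 blk=8 s=0: L1-HIT | VC [2]
  [12] addr=0x2c blk=2 s=0: VC-HIT | VC [8]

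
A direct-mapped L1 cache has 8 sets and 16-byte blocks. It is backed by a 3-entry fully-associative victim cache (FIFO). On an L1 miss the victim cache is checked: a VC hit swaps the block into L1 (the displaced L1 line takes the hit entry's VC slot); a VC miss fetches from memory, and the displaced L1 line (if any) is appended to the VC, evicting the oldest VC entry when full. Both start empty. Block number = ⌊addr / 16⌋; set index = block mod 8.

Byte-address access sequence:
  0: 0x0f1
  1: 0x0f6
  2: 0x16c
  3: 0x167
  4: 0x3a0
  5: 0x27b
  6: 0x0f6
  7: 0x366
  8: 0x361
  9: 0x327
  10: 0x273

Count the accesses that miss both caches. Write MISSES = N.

MISSES = 6

0: 0xf1 (blk 15, set 7) → MISS  vc=[]
1: 0xf6 (blk 15, set 7) → L1-HIT  vc=[]
2: 0x16c (blk 22, set 6) → MISS  vc=[]
3: 0x167 (blk 22, set 6) → L1-HIT  vc=[]
4: 0x3a0 (blk 58, set 2) → MISS  vc=[]
5: 0x27b (blk 39, set 7) → MISS  vc=[15]
6: 0xf6 (blk 15, set 7) → VC-HIT  vc=[39]
7: 0x366 (blk 54, set 6) → MISS  vc=[39, 22]
8: 0x361 (blk 54, set 6) → L1-HIT  vc=[39, 22]
9: 0x327 (blk 50, set 2) → MISS  vc=[39, 22, 58]
10: 0x273 (blk 39, set 7) → VC-HIT  vc=[15, 22, 58]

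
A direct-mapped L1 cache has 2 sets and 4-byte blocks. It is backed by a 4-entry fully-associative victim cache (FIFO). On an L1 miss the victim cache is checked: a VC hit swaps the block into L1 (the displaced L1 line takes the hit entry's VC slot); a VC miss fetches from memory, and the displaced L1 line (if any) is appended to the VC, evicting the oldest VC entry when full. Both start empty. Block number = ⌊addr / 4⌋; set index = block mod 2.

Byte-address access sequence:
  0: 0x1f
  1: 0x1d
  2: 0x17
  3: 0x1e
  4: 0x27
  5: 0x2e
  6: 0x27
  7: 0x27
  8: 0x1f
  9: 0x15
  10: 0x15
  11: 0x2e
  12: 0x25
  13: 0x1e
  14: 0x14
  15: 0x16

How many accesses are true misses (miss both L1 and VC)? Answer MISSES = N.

0: 0x1f (blk 7, set 1) → MISS  vc=[]
1: 0x1d (blk 7, set 1) → L1-HIT  vc=[]
2: 0x17 (blk 5, set 1) → MISS  vc=[7]
3: 0x1e (blk 7, set 1) → VC-HIT  vc=[5]
4: 0x27 (blk 9, set 1) → MISS  vc=[5, 7]
5: 0x2e (blk 11, set 1) → MISS  vc=[5, 7, 9]
6: 0x27 (blk 9, set 1) → VC-HIT  vc=[5, 7, 11]
7: 0x27 (blk 9, set 1) → L1-HIT  vc=[5, 7, 11]
8: 0x1f (blk 7, set 1) → VC-HIT  vc=[5, 9, 11]
9: 0x15 (blk 5, set 1) → VC-HIT  vc=[7, 9, 11]
10: 0x15 (blk 5, set 1) → L1-HIT  vc=[7, 9, 11]
11: 0x2e (blk 11, set 1) → VC-HIT  vc=[7, 9, 5]
12: 0x25 (blk 9, set 1) → VC-HIT  vc=[7, 11, 5]
13: 0x1e (blk 7, set 1) → VC-HIT  vc=[9, 11, 5]
14: 0x14 (blk 5, set 1) → VC-HIT  vc=[9, 11, 7]
15: 0x16 (blk 5, set 1) → L1-HIT  vc=[9, 11, 7]

MISSES = 4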